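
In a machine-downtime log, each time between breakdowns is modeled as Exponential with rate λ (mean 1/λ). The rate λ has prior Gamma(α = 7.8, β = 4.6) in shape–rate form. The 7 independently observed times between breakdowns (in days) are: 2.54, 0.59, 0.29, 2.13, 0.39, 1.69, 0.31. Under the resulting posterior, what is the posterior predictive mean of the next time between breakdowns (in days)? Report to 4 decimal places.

With a Gamma(shape α, rate β) prior on the exponential rate λ, the posterior after n observations with total T = Σxᵢ is Gamma(α+n, β+T).
Sum of observations T = 7.94 days; n = 7.
Posterior: Gamma(7.8+7, 4.6+7.94) = Gamma(14.8, 12.54).
The predictive distribution for the next observation is Lomax; its mean is β/(α−1) = 12.54/13.8 = 0.9087.

0.9087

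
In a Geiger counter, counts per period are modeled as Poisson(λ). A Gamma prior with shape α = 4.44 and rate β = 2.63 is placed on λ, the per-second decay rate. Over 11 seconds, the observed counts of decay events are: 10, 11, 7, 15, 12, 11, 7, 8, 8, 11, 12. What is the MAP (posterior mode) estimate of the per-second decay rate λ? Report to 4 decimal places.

8.4696

With a Gamma(shape α, rate β) prior, the Poisson likelihood is conjugate: the posterior is Gamma(α + ΣXᵢ, β + n).
Sum of counts S = 112 over n = 11 seconds.
Posterior: Gamma(α+S, β+n) = Gamma(4.44+112, 2.63+11) = Gamma(116.44, 13.63).
Mode of Gamma(α,β) for α≥1 is (α−1)/β = 115.44/13.63 = 8.4696.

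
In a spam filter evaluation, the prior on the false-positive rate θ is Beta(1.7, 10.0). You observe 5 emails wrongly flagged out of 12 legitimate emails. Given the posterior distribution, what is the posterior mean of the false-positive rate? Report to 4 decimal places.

0.2827

The Beta prior is conjugate to a Binomial/Bernoulli likelihood; the update adds successes to α and failures to β.
Posterior: Beta(α+k, β+n−k) = Beta(1.7+5, 10.0+7) = Beta(6.7, 17.0).
Posterior mean = α/(α+β) = 6.7/23.7 = 0.2827.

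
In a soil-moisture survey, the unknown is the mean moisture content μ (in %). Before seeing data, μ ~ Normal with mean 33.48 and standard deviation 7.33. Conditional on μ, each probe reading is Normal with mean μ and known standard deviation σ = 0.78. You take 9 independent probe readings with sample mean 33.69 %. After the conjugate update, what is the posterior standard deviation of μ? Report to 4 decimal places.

For Normal data with known variance σ², a Normal(μ₀, σ₀²) prior on μ is conjugate. Posterior precision = 1/σ₀² + n/σ²; posterior mean is the precision-weighted average of μ₀ and x̄.
σ₀² = 7.33² = 53.7289, σ² = 0.78² = 0.6084; σ² + n·σ₀² = 0.6084 + 9·53.7289 = 484.1685.
Posterior precision = 1/σ₀² + n/σ² = 1/53.7289 + 9/0.6084 = (σ² + n·σ₀²)/(σ₀²σ²) = 484.1685/(53.7289·0.6084); posterior variance σₙ² = σ₀²σ²/(σ² + n·σ₀²) = 53.7289·0.6084/484.1685 = 0.067515.
Posterior SD = √σₙ² = √(53.7289·0.6084/484.1685) = 0.2598.

0.2598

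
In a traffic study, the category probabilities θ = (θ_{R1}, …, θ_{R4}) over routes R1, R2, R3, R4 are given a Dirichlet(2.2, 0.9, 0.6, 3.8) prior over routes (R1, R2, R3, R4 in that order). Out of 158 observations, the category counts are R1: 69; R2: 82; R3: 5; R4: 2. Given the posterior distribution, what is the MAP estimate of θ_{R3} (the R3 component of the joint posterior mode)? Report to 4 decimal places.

The Dirichlet prior is conjugate to the Multinomial likelihood: each posterior αⱼ = prior αⱼ + observed count nⱼ.
Posterior concentration: (71.2, 82.9, 5.6, 5.8), total = 165.5.
Joint mode component: (α_{R3}−1)/(Σα−K) = 4.6/161.5 = 0.0285.

0.0285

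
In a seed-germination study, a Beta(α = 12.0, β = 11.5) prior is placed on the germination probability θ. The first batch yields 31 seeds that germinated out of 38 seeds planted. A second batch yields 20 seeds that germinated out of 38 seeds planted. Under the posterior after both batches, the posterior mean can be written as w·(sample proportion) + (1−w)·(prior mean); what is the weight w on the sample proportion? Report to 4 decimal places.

The Beta prior is conjugate to a Binomial/Bernoulli likelihood; the update adds successes to α and failures to β.
Total number of seeds planted: n = 38 + 38 = 76.
Posterior mean = (α₀+k)/(α₀+β₀+n) = [n/(α₀+β₀+n)]·(k/n) + [(α₀+β₀)/(α₀+β₀+n)]·α₀/(α₀+β₀), so only n and the prior enter the weight.
The weight on the data is w = n/(α₀+β₀+n) = 76/(12.0+11.5+76) = 76/99.5 = 0.7638.

0.7638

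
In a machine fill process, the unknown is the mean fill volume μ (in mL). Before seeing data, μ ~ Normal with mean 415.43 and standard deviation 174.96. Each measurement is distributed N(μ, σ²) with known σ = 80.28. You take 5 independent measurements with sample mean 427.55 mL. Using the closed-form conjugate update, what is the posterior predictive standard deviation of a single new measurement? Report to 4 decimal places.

For Normal data with known variance σ², a Normal(μ₀, σ₀²) prior on μ is conjugate. Posterior precision = 1/σ₀² + n/σ²; posterior mean is the precision-weighted average of μ₀ and x̄.
σ₀² = 174.96² = 30611.0016, σ² = 80.28² = 6444.8784; σ² + n·σ₀² = 6444.8784 + 5·30611.0016 = 159499.8864.
Posterior precision = 1/σ₀² + n/σ² = 1/30611.0016 + 5/6444.8784 = (σ² + n·σ₀²)/(σ₀²σ²) = 159499.8864/(30611.0016·6444.8784); posterior variance σₙ² = σ₀²σ²/(σ² + n·σ₀²) = 30611.0016·6444.8784/159499.8864 = 1236.892311.
Predictive variance for one new observation = σₙ² + σ² = 30611.0016·6444.8784/159499.8864 + 6444.8784 = σ²·(σ₀² + 159499.8864)/159499.8864 = 6444.8784·190110.888/159499.8864 = 7681.770711; SD = √(6444.8784·190110.888/159499.8864) = 87.6457.

87.6457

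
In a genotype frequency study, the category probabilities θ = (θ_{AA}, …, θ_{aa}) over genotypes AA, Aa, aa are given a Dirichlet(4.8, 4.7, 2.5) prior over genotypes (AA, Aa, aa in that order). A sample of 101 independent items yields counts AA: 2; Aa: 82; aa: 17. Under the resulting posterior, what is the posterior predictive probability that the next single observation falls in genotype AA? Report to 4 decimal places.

The Dirichlet prior is conjugate to the Multinomial likelihood: each posterior αⱼ = prior αⱼ + observed count nⱼ.
Posterior concentration: (6.8, 86.7, 19.5), total = 113.0.
P(next = AA | data) = α_{AA}/Σα = 0.0602.

0.0602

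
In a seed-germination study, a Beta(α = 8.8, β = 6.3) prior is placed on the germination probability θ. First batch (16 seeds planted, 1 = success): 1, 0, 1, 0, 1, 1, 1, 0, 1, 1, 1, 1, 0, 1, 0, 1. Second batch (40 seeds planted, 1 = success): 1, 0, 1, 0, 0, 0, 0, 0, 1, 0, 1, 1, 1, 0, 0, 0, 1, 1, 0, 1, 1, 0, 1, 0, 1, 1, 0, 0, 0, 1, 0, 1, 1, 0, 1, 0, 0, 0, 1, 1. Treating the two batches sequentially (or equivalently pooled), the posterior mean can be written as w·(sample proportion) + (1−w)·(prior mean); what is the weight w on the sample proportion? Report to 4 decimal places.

The Beta prior is conjugate to a Binomial/Bernoulli likelihood; the update adds successes to α and failures to β.
Total number of seeds planted: n = 16 + 40 = 56.
Posterior mean = (α₀+k)/(α₀+β₀+n) = [n/(α₀+β₀+n)]·(k/n) + [(α₀+β₀)/(α₀+β₀+n)]·α₀/(α₀+β₀), so only n and the prior enter the weight.
The weight on the data is w = n/(α₀+β₀+n) = 56/(8.8+6.3+56) = 56/71.1 = 0.7876.

0.7876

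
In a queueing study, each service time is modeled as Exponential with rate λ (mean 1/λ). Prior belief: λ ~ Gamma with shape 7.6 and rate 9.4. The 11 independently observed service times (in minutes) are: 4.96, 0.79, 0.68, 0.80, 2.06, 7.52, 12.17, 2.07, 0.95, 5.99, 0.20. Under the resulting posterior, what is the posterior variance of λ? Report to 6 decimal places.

0.008213

With a Gamma(shape α, rate β) prior on the exponential rate λ, the posterior after n observations with total T = Σxᵢ is Gamma(α+n, β+T).
Sum of observations T = 38.19 minutes; n = 11.
Posterior: Gamma(7.6+11, 9.4+38.19) = Gamma(18.6, 47.59).
Var = α/β² = 0.008213.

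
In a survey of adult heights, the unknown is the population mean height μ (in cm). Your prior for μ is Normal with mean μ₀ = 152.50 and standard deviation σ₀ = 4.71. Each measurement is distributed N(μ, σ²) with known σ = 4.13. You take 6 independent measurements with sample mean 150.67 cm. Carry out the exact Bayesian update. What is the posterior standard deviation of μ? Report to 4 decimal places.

For Normal data with known variance σ², a Normal(μ₀, σ₀²) prior on μ is conjugate. Posterior precision = 1/σ₀² + n/σ²; posterior mean is the precision-weighted average of μ₀ and x̄.
σ₀² = 4.71² = 22.1841, σ² = 4.13² = 17.0569; σ² + n·σ₀² = 17.0569 + 6·22.1841 = 150.1615.
Posterior precision = 1/σ₀² + n/σ² = 1/22.1841 + 6/17.0569 = (σ² + n·σ₀²)/(σ₀²σ²) = 150.1615/(22.1841·17.0569); posterior variance σₙ² = σ₀²σ²/(σ² + n·σ₀²) = 22.1841·17.0569/150.1615 = 2.519900.
Posterior SD = √σₙ² = √(22.1841·17.0569/150.1615) = 1.5874.

1.5874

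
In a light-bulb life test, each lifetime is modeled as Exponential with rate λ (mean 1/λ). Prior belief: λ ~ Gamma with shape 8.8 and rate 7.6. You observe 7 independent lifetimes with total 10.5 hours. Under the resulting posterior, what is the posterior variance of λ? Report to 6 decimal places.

0.048228

With a Gamma(shape α, rate β) prior on the exponential rate λ, the posterior after n observations with total T = Σxᵢ is Gamma(α+n, β+T).
Posterior: Gamma(8.8+7, 7.6+10.5) = Gamma(15.8, 18.1).
Var = α/β² = 0.048228.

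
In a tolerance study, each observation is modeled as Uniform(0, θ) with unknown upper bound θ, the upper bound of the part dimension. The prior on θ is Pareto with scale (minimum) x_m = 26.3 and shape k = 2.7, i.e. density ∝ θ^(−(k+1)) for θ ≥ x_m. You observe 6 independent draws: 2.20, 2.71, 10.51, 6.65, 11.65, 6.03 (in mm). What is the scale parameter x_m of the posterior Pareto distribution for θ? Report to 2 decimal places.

A Pareto(scale x_m, shape k) prior on the upper bound θ of Uniform(0, θ) is conjugate: posterior is Pareto(max(x_m, max xᵢ), k + n).
Sample maximum = 11.65; prior scale x_m = 26.3 → posterior scale = max = 26.30.
Posterior shape = 2.7 + 6 = 8.7.
Posterior scale x_m = 26.30.

26.30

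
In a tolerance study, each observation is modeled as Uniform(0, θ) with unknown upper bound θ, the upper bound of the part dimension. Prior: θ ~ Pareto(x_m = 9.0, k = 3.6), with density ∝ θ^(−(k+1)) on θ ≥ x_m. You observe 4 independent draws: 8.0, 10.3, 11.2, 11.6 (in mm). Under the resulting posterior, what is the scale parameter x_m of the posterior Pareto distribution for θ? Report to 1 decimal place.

A Pareto(scale x_m, shape k) prior on the upper bound θ of Uniform(0, θ) is conjugate: posterior is Pareto(max(x_m, max xᵢ), k + n).
Sample maximum = 11.6; prior scale x_m = 9.0 → posterior scale = max = 11.6.
Posterior shape = 3.6 + 4 = 7.6.
Posterior scale x_m = 11.6.

11.6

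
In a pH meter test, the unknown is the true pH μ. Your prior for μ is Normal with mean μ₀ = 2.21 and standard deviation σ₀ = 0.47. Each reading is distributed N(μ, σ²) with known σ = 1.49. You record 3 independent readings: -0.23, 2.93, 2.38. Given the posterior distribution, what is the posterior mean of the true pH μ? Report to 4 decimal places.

2.0912

For Normal data with known variance σ², a Normal(μ₀, σ₀²) prior on μ is conjugate. Posterior precision = 1/σ₀² + n/σ²; posterior mean is the precision-weighted average of μ₀ and x̄.
Σxᵢ = (-0.23) + 2.93 + 2.38 = 5.08, so n·x̄ = 5.08.
σ₀² = 0.47² = 0.2209, σ² = 1.49² = 2.2201; σ² + n·σ₀² = 2.2201 + 3·0.2209 = 2.8828.
Posterior mean = (μ₀/σ₀² + n·x̄/σ²)/(1/σ₀² + n/σ²) = (σ²·μ₀ + σ₀²·n·x̄)/(σ² + n·σ₀²) = (2.2201·2.21 + 0.2209·5.08)/2.8828 = 6.028593/2.8828 = 2.0912.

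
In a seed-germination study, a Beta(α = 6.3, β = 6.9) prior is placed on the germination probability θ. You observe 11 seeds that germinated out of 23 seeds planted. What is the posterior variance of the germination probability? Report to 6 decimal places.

0.006707

The Beta prior is conjugate to a Binomial/Bernoulli likelihood; the update adds successes to α and failures to β.
Posterior: Beta(α+k, β+n−k) = Beta(6.3+11, 6.9+12) = Beta(17.3, 18.9).
Var = αβ/((α+β)²(α+β+1)) = 17.3·18.9/(36.2²·37.2) = 0.006707.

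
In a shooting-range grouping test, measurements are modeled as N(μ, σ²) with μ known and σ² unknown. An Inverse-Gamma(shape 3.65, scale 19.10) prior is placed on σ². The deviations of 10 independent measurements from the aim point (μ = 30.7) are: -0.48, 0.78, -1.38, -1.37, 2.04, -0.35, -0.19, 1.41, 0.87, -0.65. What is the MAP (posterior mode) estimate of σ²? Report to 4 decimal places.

2.6066

With known mean μ and an Inverse-Gamma(α, β) prior on σ², the Normal likelihood is conjugate: posterior is Inv-Gamma(α + n/2, β + Σ(xᵢ−μ)²/2).
Σ(xᵢ−μ)² = (-0.48)² + (0.78)² + (-1.38)² + (-1.37)² + (2.04)² + (-0.35)² + (-0.19)² + (1.41)² + (0.87)² + (-0.65)² = 12.1078.
Posterior: Inv-Gamma(3.65 + 10/2, 19.10 + 12.1078/2) = Inv-Gamma(8.65, 25.15390).
Mode = β/(α+1) = 25.15390/9.65 = 2.6066.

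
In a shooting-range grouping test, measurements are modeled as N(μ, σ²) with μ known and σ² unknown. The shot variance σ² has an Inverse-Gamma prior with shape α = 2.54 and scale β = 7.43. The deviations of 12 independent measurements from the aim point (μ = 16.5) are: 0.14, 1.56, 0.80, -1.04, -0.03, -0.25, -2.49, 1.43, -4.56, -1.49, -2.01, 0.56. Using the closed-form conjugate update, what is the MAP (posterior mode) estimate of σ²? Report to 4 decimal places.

With known mean μ and an Inverse-Gamma(α, β) prior on σ², the Normal likelihood is conjugate: posterior is Inv-Gamma(α + n/2, β + Σ(xᵢ−μ)²/2).
Σ(xᵢ−μ)² = (0.14)² + (1.56)² + (0.80)² + (-1.04)² + (-0.03)² + (-0.25)² + (-2.49)² + (1.43)² + (-4.56)² + (-1.49)² + (-2.01)² + (0.56)² = 39.8506.
Posterior: Inv-Gamma(2.54 + 12/2, 7.43 + 39.8506/2) = Inv-Gamma(8.54, 27.35530).
Mode = β/(α+1) = 27.35530/9.54 = 2.8674.

2.8674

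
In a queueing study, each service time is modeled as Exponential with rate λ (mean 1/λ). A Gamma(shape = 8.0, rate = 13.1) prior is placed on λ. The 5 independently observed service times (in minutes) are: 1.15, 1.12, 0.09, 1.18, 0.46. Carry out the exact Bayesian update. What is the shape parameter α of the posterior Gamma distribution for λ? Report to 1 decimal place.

13.0

With a Gamma(shape α, rate β) prior on the exponential rate λ, the posterior after n observations with total T = Σxᵢ is Gamma(α+n, β+T).
Sum of observations T = 4.00 minutes; n = 5.
Posterior: Gamma(8.0+5, 13.1+4.00) = Gamma(13.0, 17.10).
Posterior α = 13.0.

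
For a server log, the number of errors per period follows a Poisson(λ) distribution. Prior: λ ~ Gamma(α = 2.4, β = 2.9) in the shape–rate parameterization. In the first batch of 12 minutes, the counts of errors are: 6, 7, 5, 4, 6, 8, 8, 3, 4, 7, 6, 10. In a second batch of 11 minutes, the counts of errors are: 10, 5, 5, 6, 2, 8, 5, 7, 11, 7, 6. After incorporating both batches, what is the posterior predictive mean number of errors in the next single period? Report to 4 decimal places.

5.7297

With a Gamma(shape α, rate β) prior, the Poisson likelihood is conjugate: the posterior is Gamma(α + ΣXᵢ, β + n).
Batch 1: sum of counts S = 74 over n = 12 minutes.
After batch 1: Gamma(α+S, β+n) = Gamma(2.4+74, 2.9+12) = Gamma(76.4, 14.9).
Batch 2: sum of counts S = 72 over n = 11 minutes.
After batch 2: Gamma(α+S, β+n) = Gamma(76.4+72, 14.9+11) = Gamma(148.4, 25.9).
The predictive distribution for one future period is NegBinom with mean α/β = 5.7297.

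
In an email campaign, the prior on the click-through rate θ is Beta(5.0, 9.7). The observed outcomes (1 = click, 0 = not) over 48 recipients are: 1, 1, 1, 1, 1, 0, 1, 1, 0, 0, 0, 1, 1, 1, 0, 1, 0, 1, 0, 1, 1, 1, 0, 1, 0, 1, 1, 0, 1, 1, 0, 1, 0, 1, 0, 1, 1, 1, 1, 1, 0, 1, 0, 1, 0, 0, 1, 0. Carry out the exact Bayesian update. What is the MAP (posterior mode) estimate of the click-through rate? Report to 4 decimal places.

The Beta prior is conjugate to a Binomial/Bernoulli likelihood; the update adds successes to α and failures to β.
Posterior: Beta(α+k, β+n−k) = Beta(5.0+30, 9.7+18) = Beta(35.0, 27.7).
Mode of Beta(a,b) for a,b>1 is (a−1)/(a+b−2) = 34.0/60.7 = 0.5601.

0.5601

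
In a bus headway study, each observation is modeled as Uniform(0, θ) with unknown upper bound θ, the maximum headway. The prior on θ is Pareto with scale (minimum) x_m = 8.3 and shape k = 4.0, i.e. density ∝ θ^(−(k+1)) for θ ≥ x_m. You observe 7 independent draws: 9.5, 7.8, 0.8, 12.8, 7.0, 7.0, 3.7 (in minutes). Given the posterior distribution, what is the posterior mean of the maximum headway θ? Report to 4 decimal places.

14.0800

A Pareto(scale x_m, shape k) prior on the upper bound θ of Uniform(0, θ) is conjugate: posterior is Pareto(max(x_m, max xᵢ), k + n).
Sample maximum = 12.8; prior scale x_m = 8.3 → posterior scale = max = 12.8.
Posterior shape = 4.0 + 7 = 11.0.
E[θ|data] = k·x_m/(k−1) = 11.0·12.8/10.0 = 14.0800.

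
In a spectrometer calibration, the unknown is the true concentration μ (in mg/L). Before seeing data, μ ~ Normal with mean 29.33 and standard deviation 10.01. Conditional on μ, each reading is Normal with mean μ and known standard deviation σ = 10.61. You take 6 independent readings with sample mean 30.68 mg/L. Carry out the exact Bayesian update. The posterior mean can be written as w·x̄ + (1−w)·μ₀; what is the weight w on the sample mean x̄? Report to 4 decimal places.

0.8423

For Normal data with known variance σ², a Normal(μ₀, σ₀²) prior on μ is conjugate. Posterior precision = 1/σ₀² + n/σ²; posterior mean is the precision-weighted average of μ₀ and x̄.
σ₀² = 10.01² = 100.2001, σ² = 10.61² = 112.5721. Prior precision 1/σ₀² = 1/100.2001; data precision n/σ² = 6/112.5721.
w = (n/σ²)/(1/σ₀² + n/σ²) = n·σ₀²/(σ² + n·σ₀²) = 6·100.2001/(112.5721 + 6·100.2001) = 601.2006/713.7727 = 0.8423.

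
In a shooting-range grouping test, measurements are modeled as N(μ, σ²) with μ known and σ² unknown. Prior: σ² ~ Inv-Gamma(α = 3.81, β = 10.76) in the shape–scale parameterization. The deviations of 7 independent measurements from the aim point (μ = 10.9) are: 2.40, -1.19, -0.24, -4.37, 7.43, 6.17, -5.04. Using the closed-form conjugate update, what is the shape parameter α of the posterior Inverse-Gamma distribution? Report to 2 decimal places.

7.31

With known mean μ and an Inverse-Gamma(α, β) prior on σ², the Normal likelihood is conjugate: posterior is Inv-Gamma(α + n/2, β + Σ(xᵢ−μ)²/2).
Σ(xᵢ−μ)² = (2.40)² + (-1.19)² + (-0.24)² + (-4.37)² + (7.43)² + (6.17)² + (-5.04)² = 145.0060.
Posterior: Inv-Gamma(3.81 + 7/2, 10.76 + 145.0060/2) = Inv-Gamma(7.31, 83.26300).
Posterior α = 7.31.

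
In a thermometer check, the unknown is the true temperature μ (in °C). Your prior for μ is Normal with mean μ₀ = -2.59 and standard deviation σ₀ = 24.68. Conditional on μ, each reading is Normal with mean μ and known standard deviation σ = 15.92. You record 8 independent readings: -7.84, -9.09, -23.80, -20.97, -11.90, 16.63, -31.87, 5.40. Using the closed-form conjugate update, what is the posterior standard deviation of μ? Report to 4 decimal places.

For Normal data with known variance σ², a Normal(μ₀, σ₀²) prior on μ is conjugate. Posterior precision = 1/σ₀² + n/σ²; posterior mean is the precision-weighted average of μ₀ and x̄.
σ₀² = 24.68² = 609.1024, σ² = 15.92² = 253.4464; σ² + n·σ₀² = 253.4464 + 8·609.1024 = 5126.2656.
Posterior precision = 1/σ₀² + n/σ² = 1/609.1024 + 8/253.4464 = (σ² + n·σ₀²)/(σ₀²σ²) = 5126.2656/(609.1024·253.4464); posterior variance σₙ² = σ₀²σ²/(σ² + n·σ₀²) = 609.1024·253.4464/5126.2656 = 30.114478.
Posterior SD = √σₙ² = √(609.1024·253.4464/5126.2656) = 5.4877.

5.4877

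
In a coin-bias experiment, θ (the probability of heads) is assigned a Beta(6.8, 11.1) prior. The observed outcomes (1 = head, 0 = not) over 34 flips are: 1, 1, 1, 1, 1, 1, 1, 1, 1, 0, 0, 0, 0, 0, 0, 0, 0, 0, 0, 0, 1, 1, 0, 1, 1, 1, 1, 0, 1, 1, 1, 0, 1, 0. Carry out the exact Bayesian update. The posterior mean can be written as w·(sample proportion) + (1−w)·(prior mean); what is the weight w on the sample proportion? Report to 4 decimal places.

The Beta prior is conjugate to a Binomial/Bernoulli likelihood; the update adds successes to α and failures to β.
Posterior mean = (α₀+k)/(α₀+β₀+n) = [n/(α₀+β₀+n)]·(k/n) + [(α₀+β₀)/(α₀+β₀+n)]·α₀/(α₀+β₀), so only n and the prior enter the weight.
The weight on the data is w = n/(α₀+β₀+n) = 34/(6.8+11.1+34) = 34/51.9 = 0.6551.

0.6551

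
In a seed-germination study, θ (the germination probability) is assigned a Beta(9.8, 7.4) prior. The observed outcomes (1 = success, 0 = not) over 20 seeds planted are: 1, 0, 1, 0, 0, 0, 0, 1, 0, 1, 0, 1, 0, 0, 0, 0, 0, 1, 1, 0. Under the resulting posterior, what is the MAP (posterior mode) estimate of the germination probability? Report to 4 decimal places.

0.4489

The Beta prior is conjugate to a Binomial/Bernoulli likelihood; the update adds successes to α and failures to β.
Posterior: Beta(α+k, β+n−k) = Beta(9.8+7, 7.4+13) = Beta(16.8, 20.4).
Mode of Beta(a,b) for a,b>1 is (a−1)/(a+b−2) = 15.8/35.2 = 0.4489.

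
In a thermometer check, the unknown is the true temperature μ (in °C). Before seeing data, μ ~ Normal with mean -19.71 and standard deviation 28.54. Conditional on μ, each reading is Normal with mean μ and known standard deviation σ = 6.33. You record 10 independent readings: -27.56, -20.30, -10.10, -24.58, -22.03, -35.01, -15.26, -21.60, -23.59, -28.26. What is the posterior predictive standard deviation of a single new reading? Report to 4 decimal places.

For Normal data with known variance σ², a Normal(μ₀, σ₀²) prior on μ is conjugate. Posterior precision = 1/σ₀² + n/σ²; posterior mean is the precision-weighted average of μ₀ and x̄.
σ₀² = 28.54² = 814.5316, σ² = 6.33² = 40.0689; σ² + n·σ₀² = 40.0689 + 10·814.5316 = 8185.3849.
Posterior precision = 1/σ₀² + n/σ² = 1/814.5316 + 10/40.0689 = (σ² + n·σ₀²)/(σ₀²σ²) = 8185.3849/(814.5316·40.0689); posterior variance σₙ² = σ₀²σ²/(σ² + n·σ₀²) = 814.5316·40.0689/8185.3849 = 3.987276.
Predictive variance for one new observation = σₙ² + σ² = 814.5316·40.0689/8185.3849 + 40.0689 = σ²·(σ₀² + 8185.3849)/8185.3849 = 40.0689·8999.9165/8185.3849 = 44.056176; SD = √(40.0689·8999.9165/8185.3849) = 6.6375.

6.6375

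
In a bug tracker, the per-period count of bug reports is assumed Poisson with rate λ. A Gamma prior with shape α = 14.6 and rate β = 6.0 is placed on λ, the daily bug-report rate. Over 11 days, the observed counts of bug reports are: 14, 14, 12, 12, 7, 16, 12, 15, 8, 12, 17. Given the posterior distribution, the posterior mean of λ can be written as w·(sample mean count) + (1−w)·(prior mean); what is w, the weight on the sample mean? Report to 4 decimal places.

0.6471

With a Gamma(shape α, rate β) prior, the Poisson likelihood is conjugate: the posterior is Gamma(α + ΣXᵢ, β + n).
Posterior mean = (α₀+S)/(β₀+n) = [n/(β₀+n)]·(S/n) + [β₀/(β₀+n)]·(α₀/β₀), so only n and β₀ enter the weight.
Weight on data w = n/(β₀+n) = 11/(6.0+11) = 11/17.0 = 0.6471.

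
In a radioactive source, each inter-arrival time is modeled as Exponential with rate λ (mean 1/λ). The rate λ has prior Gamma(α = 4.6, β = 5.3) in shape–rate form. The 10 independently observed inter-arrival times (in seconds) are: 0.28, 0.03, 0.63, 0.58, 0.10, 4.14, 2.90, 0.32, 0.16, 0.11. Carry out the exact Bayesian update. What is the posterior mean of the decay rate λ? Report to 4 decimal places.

With a Gamma(shape α, rate β) prior on the exponential rate λ, the posterior after n observations with total T = Σxᵢ is Gamma(α+n, β+T).
Sum of observations T = 9.25 seconds; n = 10.
Posterior: Gamma(4.6+10, 5.3+9.25) = Gamma(14.6, 14.55).
Posterior mean of λ = α/β = 14.6/14.55 = 1.0034.

1.0034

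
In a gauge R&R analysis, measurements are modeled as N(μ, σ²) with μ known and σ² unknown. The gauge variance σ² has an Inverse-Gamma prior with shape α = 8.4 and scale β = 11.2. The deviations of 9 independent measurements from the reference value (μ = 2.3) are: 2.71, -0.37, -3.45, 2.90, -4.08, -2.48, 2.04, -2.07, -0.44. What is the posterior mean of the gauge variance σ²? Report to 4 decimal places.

3.4298

With known mean μ and an Inverse-Gamma(α, β) prior on σ², the Normal likelihood is conjugate: posterior is Inv-Gamma(α + n/2, β + Σ(xᵢ−μ)²/2).
Σ(xᵢ−μ)² = (2.71)² + (-0.37)² + (-3.45)² + (2.90)² + (-4.08)² + (-2.48)² + (2.04)² + (-2.07)² + (-0.44)² = 59.2304.
Posterior: Inv-Gamma(8.4 + 9/2, 11.2 + 59.2304/2) = Inv-Gamma(12.90, 40.81520).
E[σ²|data] = β/(α−1) = 40.81520/11.90 = 3.4298.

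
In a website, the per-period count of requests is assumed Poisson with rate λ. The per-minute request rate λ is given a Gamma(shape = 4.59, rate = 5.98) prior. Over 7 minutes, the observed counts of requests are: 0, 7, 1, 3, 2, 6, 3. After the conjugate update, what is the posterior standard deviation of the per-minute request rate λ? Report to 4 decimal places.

0.3973

With a Gamma(shape α, rate β) prior, the Poisson likelihood is conjugate: the posterior is Gamma(α + ΣXᵢ, β + n).
Sum of counts S = 22 over n = 7 minutes.
Posterior: Gamma(α+S, β+n) = Gamma(4.59+22, 5.98+7) = Gamma(26.59, 12.98).
SD = √α/β = √26.59/12.98 = 0.3973.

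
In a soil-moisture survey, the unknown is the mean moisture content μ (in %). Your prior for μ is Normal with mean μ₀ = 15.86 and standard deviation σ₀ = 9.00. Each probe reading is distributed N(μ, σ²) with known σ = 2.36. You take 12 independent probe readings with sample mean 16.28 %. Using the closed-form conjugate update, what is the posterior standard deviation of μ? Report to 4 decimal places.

0.6793

For Normal data with known variance σ², a Normal(μ₀, σ₀²) prior on μ is conjugate. Posterior precision = 1/σ₀² + n/σ²; posterior mean is the precision-weighted average of μ₀ and x̄.
σ₀² = 9.00² = 81, σ² = 2.36² = 5.5696; σ² + n·σ₀² = 5.5696 + 12·81 = 977.5696.
Posterior precision = 1/σ₀² + n/σ² = 1/81 + 12/5.5696 = (σ² + n·σ₀²)/(σ₀²σ²) = 977.5696/(81·5.5696); posterior variance σₙ² = σ₀²σ²/(σ² + n·σ₀²) = 81·5.5696/977.5696 = 0.461489.
Posterior SD = √σₙ² = √(81·5.5696/977.5696) = 0.6793.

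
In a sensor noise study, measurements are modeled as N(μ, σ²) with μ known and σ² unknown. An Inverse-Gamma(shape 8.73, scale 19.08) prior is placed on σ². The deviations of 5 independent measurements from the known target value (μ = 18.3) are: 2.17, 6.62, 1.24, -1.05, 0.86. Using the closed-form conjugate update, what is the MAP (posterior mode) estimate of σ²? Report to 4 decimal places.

With known mean μ and an Inverse-Gamma(α, β) prior on σ², the Normal likelihood is conjugate: posterior is Inv-Gamma(α + n/2, β + Σ(xᵢ−μ)²/2).
Σ(xᵢ−μ)² = (2.17)² + (6.62)² + (1.24)² + (-1.05)² + (0.86)² = 51.9130.
Posterior: Inv-Gamma(8.73 + 5/2, 19.08 + 51.9130/2) = Inv-Gamma(11.23, 45.03650).
Mode = β/(α+1) = 45.03650/12.23 = 3.6825.

3.6825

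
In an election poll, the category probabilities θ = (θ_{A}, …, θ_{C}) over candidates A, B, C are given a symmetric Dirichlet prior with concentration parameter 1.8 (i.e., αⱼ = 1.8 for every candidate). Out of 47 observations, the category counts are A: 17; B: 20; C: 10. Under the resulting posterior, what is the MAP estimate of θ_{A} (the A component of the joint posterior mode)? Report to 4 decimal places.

The Dirichlet prior is conjugate to the Multinomial likelihood: each posterior αⱼ = prior αⱼ + observed count nⱼ.
Posterior concentration: (18.8, 21.8, 11.8), total = 52.4.
Joint mode component: (α_{A}−1)/(Σα−K) = 17.8/49.4 = 0.3603.

0.3603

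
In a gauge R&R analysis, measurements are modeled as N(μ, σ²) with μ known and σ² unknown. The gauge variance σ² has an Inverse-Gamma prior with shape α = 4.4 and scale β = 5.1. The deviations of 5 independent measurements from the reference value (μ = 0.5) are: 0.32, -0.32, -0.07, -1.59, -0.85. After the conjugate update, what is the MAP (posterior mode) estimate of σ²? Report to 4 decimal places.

With known mean μ and an Inverse-Gamma(α, β) prior on σ², the Normal likelihood is conjugate: posterior is Inv-Gamma(α + n/2, β + Σ(xᵢ−μ)²/2).
Σ(xᵢ−μ)² = (0.32)² + (-0.32)² + (-0.07)² + (-1.59)² + (-0.85)² = 3.4603.
Posterior: Inv-Gamma(4.4 + 5/2, 5.1 + 3.4603/2) = Inv-Gamma(6.90, 6.83015).
Mode = β/(α+1) = 6.83015/7.90 = 0.8646.

0.8646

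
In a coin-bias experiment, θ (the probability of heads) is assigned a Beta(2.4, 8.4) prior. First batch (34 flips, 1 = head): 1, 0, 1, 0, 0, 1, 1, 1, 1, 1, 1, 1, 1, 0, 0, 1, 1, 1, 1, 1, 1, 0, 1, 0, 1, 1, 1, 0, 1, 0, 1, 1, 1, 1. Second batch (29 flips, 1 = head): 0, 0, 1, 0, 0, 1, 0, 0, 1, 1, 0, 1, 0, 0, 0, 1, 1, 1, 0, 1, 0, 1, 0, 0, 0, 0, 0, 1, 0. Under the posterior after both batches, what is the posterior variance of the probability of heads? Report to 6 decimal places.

The Beta prior is conjugate to a Binomial/Bernoulli likelihood; the update adds successes to α and failures to β.
After batch 1: Beta(2.4+25, 8.4+9) = Beta(27.4, 17.4).
After batch 2: Beta(27.4+11, 17.4+18) = Beta(38.4, 35.4).
Var = αβ/((α+β)²(α+β+1)) = 38.4·35.4/(73.8²·74.8) = 0.003337.

0.003337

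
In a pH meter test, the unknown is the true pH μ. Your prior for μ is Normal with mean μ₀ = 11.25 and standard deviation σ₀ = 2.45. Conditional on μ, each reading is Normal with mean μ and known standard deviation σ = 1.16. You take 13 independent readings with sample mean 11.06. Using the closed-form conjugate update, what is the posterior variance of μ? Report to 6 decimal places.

For Normal data with known variance σ², a Normal(μ₀, σ₀²) prior on μ is conjugate. Posterior precision = 1/σ₀² + n/σ²; posterior mean is the precision-weighted average of μ₀ and x̄.
σ₀² = 2.45² = 6.0025, σ² = 1.16² = 1.3456; σ² + n·σ₀² = 1.3456 + 13·6.0025 = 79.3781.
Posterior precision = 1/σ₀² + n/σ² = 1/6.0025 + 13/1.3456 = (σ² + n·σ₀²)/(σ₀²σ²) = 79.3781/(6.0025·1.3456); posterior variance σₙ² = σ₀²σ²/(σ² + n·σ₀²) = 6.0025·1.3456/79.3781 = 0.101753.

0.101753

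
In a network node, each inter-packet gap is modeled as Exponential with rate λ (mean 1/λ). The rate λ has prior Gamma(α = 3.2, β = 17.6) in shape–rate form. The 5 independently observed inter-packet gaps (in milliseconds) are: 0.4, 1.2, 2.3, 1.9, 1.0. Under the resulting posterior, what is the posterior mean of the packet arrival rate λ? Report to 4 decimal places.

With a Gamma(shape α, rate β) prior on the exponential rate λ, the posterior after n observations with total T = Σxᵢ is Gamma(α+n, β+T).
Sum of observations T = 6.8 milliseconds; n = 5.
Posterior: Gamma(3.2+5, 17.6+6.8) = Gamma(8.2, 24.4).
Posterior mean of λ = α/β = 8.2/24.4 = 0.3361.

0.3361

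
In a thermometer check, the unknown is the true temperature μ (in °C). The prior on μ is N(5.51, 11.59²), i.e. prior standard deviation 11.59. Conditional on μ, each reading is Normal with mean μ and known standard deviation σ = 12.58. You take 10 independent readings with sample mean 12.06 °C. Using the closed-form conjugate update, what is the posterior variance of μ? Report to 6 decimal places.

14.157677

For Normal data with known variance σ², a Normal(μ₀, σ₀²) prior on μ is conjugate. Posterior precision = 1/σ₀² + n/σ²; posterior mean is the precision-weighted average of μ₀ and x̄.
σ₀² = 11.59² = 134.3281, σ² = 12.58² = 158.2564; σ² + n·σ₀² = 158.2564 + 10·134.3281 = 1501.5374.
Posterior precision = 1/σ₀² + n/σ² = 1/134.3281 + 10/158.2564 = (σ² + n·σ₀²)/(σ₀²σ²) = 1501.5374/(134.3281·158.2564); posterior variance σₙ² = σ₀²σ²/(σ² + n·σ₀²) = 134.3281·158.2564/1501.5374 = 14.157677.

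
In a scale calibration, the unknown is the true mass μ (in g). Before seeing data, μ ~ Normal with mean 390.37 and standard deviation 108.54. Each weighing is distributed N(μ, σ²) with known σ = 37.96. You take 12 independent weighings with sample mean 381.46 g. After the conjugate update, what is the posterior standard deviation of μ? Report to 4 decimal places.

10.9027

For Normal data with known variance σ², a Normal(μ₀, σ₀²) prior on μ is conjugate. Posterior precision = 1/σ₀² + n/σ²; posterior mean is the precision-weighted average of μ₀ and x̄.
σ₀² = 108.54² = 11780.9316, σ² = 37.96² = 1440.9616; σ² + n·σ₀² = 1440.9616 + 12·11780.9316 = 142812.1408.
Posterior precision = 1/σ₀² + n/σ² = 1/11780.9316 + 12/1440.9616 = (σ² + n·σ₀²)/(σ₀²σ²) = 142812.1408/(11780.9316·1440.9616); posterior variance σₙ² = σ₀²σ²/(σ² + n·σ₀²) = 11780.9316·1440.9616/142812.1408 = 118.868536.
Posterior SD = √σₙ² = √(11780.9316·1440.9616/142812.1408) = 10.9027.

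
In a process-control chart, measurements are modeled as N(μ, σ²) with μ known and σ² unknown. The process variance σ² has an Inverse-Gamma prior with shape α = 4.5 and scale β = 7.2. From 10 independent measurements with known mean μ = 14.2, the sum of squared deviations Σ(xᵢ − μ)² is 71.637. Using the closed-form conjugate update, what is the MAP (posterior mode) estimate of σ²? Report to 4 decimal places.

With known mean μ and an Inverse-Gamma(α, β) prior on σ², the Normal likelihood is conjugate: posterior is Inv-Gamma(α + n/2, β + Σ(xᵢ−μ)²/2).
Posterior: Inv-Gamma(4.5 + 10/2, 7.2 + 71.637/2) = Inv-Gamma(9.50, 43.0185).
Mode = β/(α+1) = 43.0185/10.50 = 4.0970.

4.0970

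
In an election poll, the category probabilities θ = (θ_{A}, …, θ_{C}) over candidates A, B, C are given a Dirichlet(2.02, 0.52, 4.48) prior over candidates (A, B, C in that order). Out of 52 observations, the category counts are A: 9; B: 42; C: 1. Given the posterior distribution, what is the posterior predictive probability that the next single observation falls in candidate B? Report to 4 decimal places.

The Dirichlet prior is conjugate to the Multinomial likelihood: each posterior αⱼ = prior αⱼ + observed count nⱼ.
Posterior concentration: (11.02, 42.52, 5.48), total = 59.02.
P(next = B | data) = α_{B}/Σα = 0.7204.

0.7204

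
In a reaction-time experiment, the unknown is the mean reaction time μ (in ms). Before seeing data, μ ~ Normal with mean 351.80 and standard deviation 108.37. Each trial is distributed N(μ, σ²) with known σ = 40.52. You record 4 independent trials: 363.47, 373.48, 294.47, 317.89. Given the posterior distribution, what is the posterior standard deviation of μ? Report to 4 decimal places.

For Normal data with known variance σ², a Normal(μ₀, σ₀²) prior on μ is conjugate. Posterior precision = 1/σ₀² + n/σ²; posterior mean is the precision-weighted average of μ₀ and x̄.
σ₀² = 108.37² = 11744.0569, σ² = 40.52² = 1641.8704; σ² + n·σ₀² = 1641.8704 + 4·11744.0569 = 48618.098.
Posterior precision = 1/σ₀² + n/σ² = 1/11744.0569 + 4/1641.8704 = (σ² + n·σ₀²)/(σ₀²σ²) = 48618.098/(11744.0569·1641.8704); posterior variance σₙ² = σ₀²σ²/(σ² + n·σ₀²) = 11744.0569·1641.8704/48618.098 = 396.605795.
Posterior SD = √σₙ² = √(11744.0569·1641.8704/48618.098) = 19.9150.

19.9150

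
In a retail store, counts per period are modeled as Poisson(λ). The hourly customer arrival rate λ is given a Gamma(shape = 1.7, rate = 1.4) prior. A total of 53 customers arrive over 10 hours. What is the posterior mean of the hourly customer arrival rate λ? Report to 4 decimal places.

4.7982

With a Gamma(shape α, rate β) prior, the Poisson likelihood is conjugate: the posterior is Gamma(α + ΣXᵢ, β + n).
Posterior: Gamma(α+S, β+n) = Gamma(1.7+53, 1.4+10) = Gamma(54.7, 11.4).
Posterior mean = α/β = 54.7/11.4 = 4.7982.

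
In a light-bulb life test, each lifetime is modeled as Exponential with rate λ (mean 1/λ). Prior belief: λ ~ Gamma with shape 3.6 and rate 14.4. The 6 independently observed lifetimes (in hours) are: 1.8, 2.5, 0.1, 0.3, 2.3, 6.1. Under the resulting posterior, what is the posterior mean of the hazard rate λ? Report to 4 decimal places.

With a Gamma(shape α, rate β) prior on the exponential rate λ, the posterior after n observations with total T = Σxᵢ is Gamma(α+n, β+T).
Sum of observations T = 13.1 hours; n = 6.
Posterior: Gamma(3.6+6, 14.4+13.1) = Gamma(9.6, 27.5).
Posterior mean of λ = α/β = 9.6/27.5 = 0.3491.

0.3491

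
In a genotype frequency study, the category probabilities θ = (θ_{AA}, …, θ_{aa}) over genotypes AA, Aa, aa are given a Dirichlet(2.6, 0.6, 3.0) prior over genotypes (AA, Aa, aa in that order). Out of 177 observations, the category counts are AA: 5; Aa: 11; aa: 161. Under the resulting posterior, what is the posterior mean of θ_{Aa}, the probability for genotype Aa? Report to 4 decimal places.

The Dirichlet prior is conjugate to the Multinomial likelihood: each posterior αⱼ = prior αⱼ + observed count nⱼ.
Posterior concentration: (7.6, 11.6, 164.0), total = 183.2.
E[θ_{Aa}|data] = α_{Aa}/Σα = 11.6/183.2 = 0.0633.

0.0633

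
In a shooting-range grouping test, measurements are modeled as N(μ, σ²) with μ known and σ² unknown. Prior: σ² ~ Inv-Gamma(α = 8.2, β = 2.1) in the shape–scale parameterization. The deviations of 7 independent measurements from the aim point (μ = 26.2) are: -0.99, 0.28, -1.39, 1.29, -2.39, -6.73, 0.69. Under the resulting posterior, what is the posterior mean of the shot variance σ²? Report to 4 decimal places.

With known mean μ and an Inverse-Gamma(α, β) prior on σ², the Normal likelihood is conjugate: posterior is Inv-Gamma(α + n/2, β + Σ(xᵢ−μ)²/2).
Σ(xᵢ−μ)² = (-0.99)² + (0.28)² + (-1.39)² + (1.29)² + (-2.39)² + (-6.73)² + (0.69)² = 56.1358.
Posterior: Inv-Gamma(8.2 + 7/2, 2.1 + 56.1358/2) = Inv-Gamma(11.70, 30.16790).
E[σ²|data] = β/(α−1) = 30.16790/10.70 = 2.8194.

2.8194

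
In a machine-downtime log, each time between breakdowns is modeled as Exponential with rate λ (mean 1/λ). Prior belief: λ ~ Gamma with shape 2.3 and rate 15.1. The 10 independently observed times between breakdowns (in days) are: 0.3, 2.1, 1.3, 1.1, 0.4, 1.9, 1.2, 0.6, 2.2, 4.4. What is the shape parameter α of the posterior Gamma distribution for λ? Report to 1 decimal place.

With a Gamma(shape α, rate β) prior on the exponential rate λ, the posterior after n observations with total T = Σxᵢ is Gamma(α+n, β+T).
Sum of observations T = 15.5 days; n = 10.
Posterior: Gamma(2.3+10, 15.1+15.5) = Gamma(12.3, 30.6).
Posterior α = 12.3.

12.3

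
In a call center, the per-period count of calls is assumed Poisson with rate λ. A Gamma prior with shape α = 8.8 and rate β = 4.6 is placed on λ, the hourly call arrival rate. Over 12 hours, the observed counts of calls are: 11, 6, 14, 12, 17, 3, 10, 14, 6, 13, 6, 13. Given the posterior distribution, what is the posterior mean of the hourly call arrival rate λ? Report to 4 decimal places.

With a Gamma(shape α, rate β) prior, the Poisson likelihood is conjugate: the posterior is Gamma(α + ΣXᵢ, β + n).
Sum of counts S = 125 over n = 12 hours.
Posterior: Gamma(α+S, β+n) = Gamma(8.8+125, 4.6+12) = Gamma(133.8, 16.6).
Posterior mean = α/β = 133.8/16.6 = 8.0602.

8.0602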